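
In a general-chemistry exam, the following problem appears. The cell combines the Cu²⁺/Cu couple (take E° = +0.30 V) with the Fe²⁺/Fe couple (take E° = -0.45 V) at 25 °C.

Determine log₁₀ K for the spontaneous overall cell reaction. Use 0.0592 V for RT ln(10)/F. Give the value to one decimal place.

25.3

Cathode: Cu²⁺/Cu; anode: Fe²⁺/Fe. E°cell = +0.75 V, n = 2.
log K = nE°cell / 0.0592 = (2)(+0.75) / 0.0592 = 25.3.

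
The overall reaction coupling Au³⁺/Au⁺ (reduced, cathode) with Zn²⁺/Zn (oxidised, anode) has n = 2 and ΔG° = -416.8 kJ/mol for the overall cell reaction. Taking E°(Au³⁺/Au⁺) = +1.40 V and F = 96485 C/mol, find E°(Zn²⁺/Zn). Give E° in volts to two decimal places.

E°cell = −ΔG°/(nF) = −(-416.8×10³)/((2)(96485)) = +2.160 V.
Since Au³⁺/Au⁺ is the cathode and Zn²⁺/Zn the anode, E°cell = E°(Au³⁺/Au⁺) − E°(Zn²⁺/Zn).
So E°(Zn²⁺/Zn) = E°(Au³⁺/Au⁺) − E°cell = (+1.40) − (+2.160) = -0.76 V.

-0.76 V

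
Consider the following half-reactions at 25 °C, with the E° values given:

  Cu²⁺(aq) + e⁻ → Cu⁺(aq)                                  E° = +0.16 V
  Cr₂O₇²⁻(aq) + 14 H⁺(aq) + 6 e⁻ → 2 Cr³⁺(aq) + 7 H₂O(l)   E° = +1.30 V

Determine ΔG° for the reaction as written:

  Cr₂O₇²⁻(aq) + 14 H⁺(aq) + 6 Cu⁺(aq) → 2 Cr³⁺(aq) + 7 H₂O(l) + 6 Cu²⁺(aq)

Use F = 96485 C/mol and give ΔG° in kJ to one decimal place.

As written, Cr₂O₇²⁻/Cr³⁺ is reduced (cathode) and Cu²⁺/Cu⁺ is oxidised (anode), so E°cell = (+1.30) − (+0.16) = +1.14 V.
Balancing electrons gives n = 6.
ΔG° = −nFE° = −(6)(96485)(+1.14) = -659,957 J = -660.0 kJ.

-660.0 kJ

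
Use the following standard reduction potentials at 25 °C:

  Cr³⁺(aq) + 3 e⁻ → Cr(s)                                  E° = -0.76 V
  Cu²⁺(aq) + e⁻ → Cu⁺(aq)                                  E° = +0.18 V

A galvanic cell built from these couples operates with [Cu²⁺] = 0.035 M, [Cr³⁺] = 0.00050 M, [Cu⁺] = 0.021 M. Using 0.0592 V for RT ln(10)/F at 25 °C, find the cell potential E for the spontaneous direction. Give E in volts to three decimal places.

Cu²⁺/Cu⁺ is the cathode (higher E°), Cr³⁺/Cr the anode: E°cell = +0.18 − (-0.76) = +0.94 V, n = 3.
Overall: 3 Cu²⁺(aq) + Cr(s) → 3 Cu⁺(aq) + Cr³⁺(aq)
Q = [Cu⁺]^3·[Cr³⁺] / ([Cu²⁺]^3); log Q = -3.967.
E = E° − (0.0592/n) log Q = +0.94 − (0.0592/3)(-3.967) = +1.018 V.

+1.018 V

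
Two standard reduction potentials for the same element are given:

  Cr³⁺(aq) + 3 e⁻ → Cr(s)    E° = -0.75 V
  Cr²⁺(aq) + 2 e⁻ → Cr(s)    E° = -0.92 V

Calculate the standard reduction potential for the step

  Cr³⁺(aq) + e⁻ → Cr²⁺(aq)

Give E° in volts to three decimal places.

-0.410 V

Sequential free energies add, so n₃E°₃ = n₁E°₁ + n₂E°₂.
With n₃ = 3, and the known step contributing 2×(-0.92) V, the unknown satisfies 1·E° = 3×(-0.75) − 2×(-0.92) = -0.410.
E° = -0.410 / 1 = -0.410 V.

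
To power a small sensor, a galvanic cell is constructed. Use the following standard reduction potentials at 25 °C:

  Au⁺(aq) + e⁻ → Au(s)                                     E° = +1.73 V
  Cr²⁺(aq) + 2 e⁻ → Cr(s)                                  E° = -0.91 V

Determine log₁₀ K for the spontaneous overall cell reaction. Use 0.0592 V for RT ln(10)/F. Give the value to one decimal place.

Cathode: Au⁺/Au; anode: Cr²⁺/Cr. E°cell = +2.64 V, n = 2.
log K = nE°cell / 0.0592 = (2)(+2.64) / 0.0592 = 89.2.

89.2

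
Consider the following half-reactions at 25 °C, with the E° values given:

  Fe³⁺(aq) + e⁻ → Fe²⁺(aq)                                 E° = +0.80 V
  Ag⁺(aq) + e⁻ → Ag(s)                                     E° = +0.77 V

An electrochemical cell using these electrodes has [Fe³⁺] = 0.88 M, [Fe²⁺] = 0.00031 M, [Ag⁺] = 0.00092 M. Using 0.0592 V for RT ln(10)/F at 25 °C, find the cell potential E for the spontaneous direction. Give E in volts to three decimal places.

+0.414 V

Fe³⁺/Fe²⁺ is the cathode (higher E°), Ag⁺/Ag the anode: E°cell = +0.80 − (+0.77) = +0.03 V, n = 1.
Overall: Fe³⁺(aq) + Ag(s) → Fe²⁺(aq) + Ag⁺(aq)
Q = [Fe²⁺]·[Ag⁺] / ([Fe³⁺]); log Q = -6.489.
E = E° − (0.0592/n) log Q = +0.03 − (0.0592/1)(-6.489) = +0.414 V.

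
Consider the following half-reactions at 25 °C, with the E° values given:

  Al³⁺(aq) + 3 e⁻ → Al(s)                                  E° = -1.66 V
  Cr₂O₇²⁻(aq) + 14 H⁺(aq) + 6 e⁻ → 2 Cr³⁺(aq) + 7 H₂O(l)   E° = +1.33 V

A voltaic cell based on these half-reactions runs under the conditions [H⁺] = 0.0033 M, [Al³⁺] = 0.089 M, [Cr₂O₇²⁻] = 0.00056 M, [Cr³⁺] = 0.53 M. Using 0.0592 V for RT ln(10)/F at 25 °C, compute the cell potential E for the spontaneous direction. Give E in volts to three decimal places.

Cr₂O₇²⁻/Cr³⁺ is the cathode (higher E°), Al³⁺/Al the anode: E°cell = +1.33 − (-1.66) = +2.99 V, n = 6.
Overall: Cr₂O₇²⁻(aq) + 14 H⁺(aq) + 2 Al(s) → 2 Cr³⁺(aq) + 7 H₂O(l) + 2 Al³⁺(aq)
Q = [Cr³⁺]^2·[Al³⁺]^2 / ([Cr₂O₇²⁻]·[H⁺]^14); log Q = 35.340.
E = E° − (0.0592/n) log Q = +2.99 − (0.0592/6)(35.340) = +2.641 V.

+2.641 V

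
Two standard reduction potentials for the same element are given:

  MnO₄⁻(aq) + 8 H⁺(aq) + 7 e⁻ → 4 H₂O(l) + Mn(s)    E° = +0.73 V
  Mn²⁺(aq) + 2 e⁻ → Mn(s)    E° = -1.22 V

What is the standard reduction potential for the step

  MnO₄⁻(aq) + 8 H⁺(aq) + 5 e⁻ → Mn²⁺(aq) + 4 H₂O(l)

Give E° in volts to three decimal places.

+1.510 V

Sequential free energies add, so n₃E°₃ = n₁E°₁ + n₂E°₂.
With n₃ = 7, and the known step contributing 2×(-1.22) V, the unknown satisfies 5·E° = 7×(+0.73) − 2×(-1.22) = +7.550.
E° = +7.550 / 5 = +1.510 V.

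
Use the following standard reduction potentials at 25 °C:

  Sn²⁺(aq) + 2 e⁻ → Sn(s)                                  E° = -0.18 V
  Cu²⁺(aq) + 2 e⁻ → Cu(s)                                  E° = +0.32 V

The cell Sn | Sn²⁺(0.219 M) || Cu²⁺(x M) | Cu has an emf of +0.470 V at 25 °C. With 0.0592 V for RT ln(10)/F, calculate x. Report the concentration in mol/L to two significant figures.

Cu²⁺/Cu is the cathode, Sn²⁺/Sn the anode: E°cell = +0.50 V, n = 2.
Overall reaction: Cu²⁺(aq) + Sn(s) → Cu(s) + Sn²⁺(aq); Q = [Sn²⁺]^1/[Cu²⁺]^1.
From E = E° − (0.0592/n) log Q: log Q = (E° − E)·n/0.0592 = (+0.50 − (+0.470))·2/0.0592 = 1.0135.
So 1·log[Cu²⁺] = 1·log(0.219) − log Q = -0.6596 − (1.0135) = -1.6731; [Cu²⁺] = 10^(-1.6731) ≈ 0.021 M.

0.021 M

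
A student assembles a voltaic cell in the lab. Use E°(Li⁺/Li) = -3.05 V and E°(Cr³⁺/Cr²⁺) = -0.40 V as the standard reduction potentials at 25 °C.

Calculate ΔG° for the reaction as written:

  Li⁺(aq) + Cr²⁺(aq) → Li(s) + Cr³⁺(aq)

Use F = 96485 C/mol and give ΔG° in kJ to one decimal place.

+255.7 kJ

As written, Li⁺/Li is reduced (cathode) and Cr³⁺/Cr²⁺ is oxidised (anode), so E°cell = (-3.05) − (-0.40) = -2.65 V.
Balancing electrons gives n = 1.
ΔG° = −nFE° = −(1)(96485)(-2.65) = 255,685 J = +255.7 kJ.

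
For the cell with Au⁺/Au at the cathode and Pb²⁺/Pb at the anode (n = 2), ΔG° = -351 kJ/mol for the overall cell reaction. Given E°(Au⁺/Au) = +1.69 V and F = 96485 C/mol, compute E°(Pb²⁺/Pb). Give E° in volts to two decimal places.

E°cell = −ΔG°/(nF) = −(-351×10³)/((2)(96485)) = +1.819 V.
Since Au⁺/Au is the cathode and Pb²⁺/Pb the anode, E°cell = E°(Au⁺/Au) − E°(Pb²⁺/Pb).
So E°(Pb²⁺/Pb) = E°(Au⁺/Au) − E°cell = (+1.69) − (+1.819) = -0.13 V.

-0.13 V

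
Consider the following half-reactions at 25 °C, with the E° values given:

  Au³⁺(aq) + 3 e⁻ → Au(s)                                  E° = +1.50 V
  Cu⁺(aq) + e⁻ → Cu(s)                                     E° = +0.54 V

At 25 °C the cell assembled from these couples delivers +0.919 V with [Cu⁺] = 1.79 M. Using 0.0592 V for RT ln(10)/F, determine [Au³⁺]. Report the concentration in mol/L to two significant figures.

Au³⁺/Au is the cathode, Cu⁺/Cu the anode: E°cell = +0.96 V, n = 3.
Overall reaction: Au³⁺(aq) + 3 Cu(s) → Au(s) + 3 Cu⁺(aq); Q = [Cu⁺]^3/[Au³⁺]^1.
From E = E° − (0.0592/n) log Q: log Q = (E° − E)·n/0.0592 = (+0.96 − (+0.919))·3/0.0592 = 2.0777.
So 1·log[Au³⁺] = 3·log(1.79) − log Q = 0.7586 − (2.0777) = -1.3191; [Au³⁺] = 10^(-1.3191) ≈ 0.048 M.

0.048 M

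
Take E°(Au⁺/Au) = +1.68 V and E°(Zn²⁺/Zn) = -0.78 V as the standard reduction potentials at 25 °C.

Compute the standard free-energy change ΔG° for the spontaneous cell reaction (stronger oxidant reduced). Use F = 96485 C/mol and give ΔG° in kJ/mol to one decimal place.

-474.7 kJ/mol

Au⁺/Au (E° = +1.68 V) is the cathode; Zn²⁺/Zn (E° = -0.78 V) is the anode, so E°cell = +2.46 V.
Balancing electrons gives n = 2 (lcm of 1 and 2).
ΔG° = −nFE° = −(2)(96485)(+2.46) = -474,706 J = -474.7 kJ/mol.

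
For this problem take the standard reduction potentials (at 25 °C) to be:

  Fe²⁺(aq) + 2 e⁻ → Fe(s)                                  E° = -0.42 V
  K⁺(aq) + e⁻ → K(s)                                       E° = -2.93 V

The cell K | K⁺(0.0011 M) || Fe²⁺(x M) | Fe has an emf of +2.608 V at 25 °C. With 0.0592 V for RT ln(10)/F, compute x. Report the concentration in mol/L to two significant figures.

0.0025 M

Fe²⁺/Fe is the cathode, K⁺/K the anode: E°cell = +2.51 V, n = 2.
Overall reaction: Fe²⁺(aq) + 2 K(s) → Fe(s) + 2 K⁺(aq); Q = [K⁺]^2/[Fe²⁺]^1.
From E = E° − (0.0592/n) log Q: log Q = (E° − E)·n/0.0592 = (+2.51 − (+2.608))·2/0.0592 = -3.3108.
So 1·log[Fe²⁺] = 2·log(0.0011) − log Q = -5.9172 − (-3.3108) = -2.6064; [Fe²⁺] = 10^(-2.6064) ≈ 0.0025 M.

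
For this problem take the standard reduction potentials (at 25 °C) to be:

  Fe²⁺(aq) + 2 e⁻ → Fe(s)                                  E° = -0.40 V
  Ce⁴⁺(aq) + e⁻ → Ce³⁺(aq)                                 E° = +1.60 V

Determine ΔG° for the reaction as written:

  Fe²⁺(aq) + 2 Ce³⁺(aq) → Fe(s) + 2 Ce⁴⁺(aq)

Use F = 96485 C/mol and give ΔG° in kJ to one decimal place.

As written, Fe²⁺/Fe is reduced (cathode) and Ce⁴⁺/Ce³⁺ is oxidised (anode), so E°cell = (-0.40) − (+1.60) = -2.00 V.
Balancing electrons gives n = 2.
ΔG° = −nFE° = −(2)(96485)(-2.00) = 385,940 J = +385.9 kJ.

+385.9 kJ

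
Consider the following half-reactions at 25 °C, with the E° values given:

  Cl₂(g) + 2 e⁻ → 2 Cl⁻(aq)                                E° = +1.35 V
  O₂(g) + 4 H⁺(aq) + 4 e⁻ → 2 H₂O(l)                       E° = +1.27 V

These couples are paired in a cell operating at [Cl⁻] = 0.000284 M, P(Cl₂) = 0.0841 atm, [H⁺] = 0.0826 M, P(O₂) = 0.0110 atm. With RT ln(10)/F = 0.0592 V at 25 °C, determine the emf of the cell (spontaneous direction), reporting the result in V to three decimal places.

Cl₂/Cl⁻ is the cathode (higher E°), O₂/H₂O the anode: E°cell = +1.35 − (+1.27) = +0.08 V, n = 4.
Overall: 2 Cl₂(g) + 2 H₂O(l) → 4 Cl⁻(aq) + O₂(g) + 4 H⁺(aq)
Q = [Cl⁻]^4·P(O₂)·[H⁺]^4 / (P(Cl₂)^2); log Q = -18.327.
E = E° − (0.0592/n) log Q = +0.08 − (0.0592/4)(-18.327) = +0.351 V.

+0.351 V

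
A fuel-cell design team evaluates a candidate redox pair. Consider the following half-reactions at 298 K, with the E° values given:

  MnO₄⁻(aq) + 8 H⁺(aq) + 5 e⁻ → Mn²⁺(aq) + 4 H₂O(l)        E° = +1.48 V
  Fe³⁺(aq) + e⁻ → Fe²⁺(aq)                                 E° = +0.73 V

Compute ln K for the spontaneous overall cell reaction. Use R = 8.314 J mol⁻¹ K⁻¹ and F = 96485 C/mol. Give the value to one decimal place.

146.0

Cathode: MnO₄⁻/Mn²⁺; anode: Fe³⁺/Fe²⁺. E°cell = (+1.48) − (+0.73) = +0.75 V, with n = 5.
ΔG° = −nFE° = −RT ln K, so ln K = nFE°/(RT) = (5)(96485)(+0.75) / ((8.314)(298)) = 146.038.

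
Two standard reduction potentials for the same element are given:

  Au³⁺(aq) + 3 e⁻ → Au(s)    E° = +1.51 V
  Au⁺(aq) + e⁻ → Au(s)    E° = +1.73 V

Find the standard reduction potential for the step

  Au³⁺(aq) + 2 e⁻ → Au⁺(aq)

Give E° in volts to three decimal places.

+1.400 V

Sequential free energies add, so n₃E°₃ = n₁E°₁ + n₂E°₂.
With n₃ = 3, and the known step contributing 1×(+1.73) V, the unknown satisfies 2·E° = 3×(+1.51) − 1×(+1.73) = +2.800.
E° = +2.800 / 2 = +1.400 V.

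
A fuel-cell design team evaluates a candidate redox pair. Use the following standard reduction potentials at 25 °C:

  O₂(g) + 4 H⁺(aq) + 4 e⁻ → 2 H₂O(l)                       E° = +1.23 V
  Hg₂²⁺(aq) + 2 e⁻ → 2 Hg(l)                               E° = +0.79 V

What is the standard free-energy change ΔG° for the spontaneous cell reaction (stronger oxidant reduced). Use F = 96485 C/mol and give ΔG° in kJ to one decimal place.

O₂/H₂O (E° = +1.23 V) is the cathode; Hg₂²⁺/Hg (E° = +0.79 V) is the anode, so E°cell = +0.44 V.
Balancing electrons gives n = 4 (lcm of 4 and 2).
ΔG° = −nFE° = −(4)(96485)(+0.44) = -169,814 J = -169.8 kJ.

-169.8 kJ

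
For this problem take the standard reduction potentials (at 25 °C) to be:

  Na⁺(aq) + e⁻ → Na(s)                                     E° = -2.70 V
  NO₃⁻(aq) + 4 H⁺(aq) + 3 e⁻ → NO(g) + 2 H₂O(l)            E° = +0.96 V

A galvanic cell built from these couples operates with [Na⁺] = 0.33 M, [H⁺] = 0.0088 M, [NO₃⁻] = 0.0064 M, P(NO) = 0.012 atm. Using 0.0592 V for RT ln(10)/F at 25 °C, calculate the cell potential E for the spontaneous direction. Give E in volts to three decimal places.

NO₃⁻/NO is the cathode (higher E°), Na⁺/Na the anode: E°cell = +0.96 − (-2.70) = +3.66 V, n = 3.
Overall: NO₃⁻(aq) + 4 H⁺(aq) + 3 Na(s) → NO(g) + 2 H₂O(l) + 3 Na⁺(aq)
Q = P(NO)·[Na⁺]^3 / ([NO₃⁻]·[H⁺]^4); log Q = 7.051.
E = E° − (0.0592/n) log Q = +3.66 − (0.0592/3)(7.051) = +3.521 V.

+3.521 V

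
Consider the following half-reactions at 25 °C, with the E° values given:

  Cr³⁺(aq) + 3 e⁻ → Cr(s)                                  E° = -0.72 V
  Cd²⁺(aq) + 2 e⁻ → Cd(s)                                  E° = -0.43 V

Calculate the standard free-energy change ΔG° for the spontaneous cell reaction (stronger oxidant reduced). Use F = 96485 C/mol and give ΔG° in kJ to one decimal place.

Cd²⁺/Cd (E° = -0.43 V) is the cathode; Cr³⁺/Cr (E° = -0.72 V) is the anode, so E°cell = +0.29 V.
Balancing electrons gives n = 6 (lcm of 2 and 3).
ΔG° = −nFE° = −(6)(96485)(+0.29) = -167,884 J = -167.9 kJ.

-167.9 kJ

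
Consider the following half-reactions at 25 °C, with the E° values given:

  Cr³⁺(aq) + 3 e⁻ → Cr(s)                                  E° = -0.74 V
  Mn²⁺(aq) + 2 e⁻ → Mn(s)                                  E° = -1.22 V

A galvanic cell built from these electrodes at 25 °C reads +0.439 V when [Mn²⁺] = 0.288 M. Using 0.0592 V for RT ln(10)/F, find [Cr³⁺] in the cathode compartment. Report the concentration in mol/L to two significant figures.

Cr³⁺/Cr is the cathode, Mn²⁺/Mn the anode: E°cell = +0.48 V, n = 6.
Overall reaction: 2 Cr³⁺(aq) + 3 Mn(s) → 2 Cr(s) + 3 Mn²⁺(aq); Q = [Mn²⁺]^3/[Cr³⁺]^2.
From E = E° − (0.0592/n) log Q: log Q = (E° − E)·n/0.0592 = (+0.48 − (+0.439))·6/0.0592 = 4.1554.
So 2·log[Cr³⁺] = 3·log(0.288) − log Q = -1.6218 − (4.1554) = -5.7772; log[Cr³⁺] = -5.7772 / 2 = -2.8886; [Cr³⁺] = 10^(-2.8886) ≈ 0.0013 M.

0.0013 M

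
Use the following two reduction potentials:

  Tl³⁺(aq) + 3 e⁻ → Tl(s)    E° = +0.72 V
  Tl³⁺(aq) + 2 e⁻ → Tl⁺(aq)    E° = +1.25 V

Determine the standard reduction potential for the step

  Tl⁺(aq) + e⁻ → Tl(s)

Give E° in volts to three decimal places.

Sequential free energies add, so n₃E°₃ = n₁E°₁ + n₂E°₂.
With n₃ = 3, and the known step contributing 2×(+1.25) V, the unknown satisfies 1·E° = 3×(+0.72) − 2×(+1.25) = -0.340.
E° = -0.340 / 1 = -0.340 V.

-0.340 V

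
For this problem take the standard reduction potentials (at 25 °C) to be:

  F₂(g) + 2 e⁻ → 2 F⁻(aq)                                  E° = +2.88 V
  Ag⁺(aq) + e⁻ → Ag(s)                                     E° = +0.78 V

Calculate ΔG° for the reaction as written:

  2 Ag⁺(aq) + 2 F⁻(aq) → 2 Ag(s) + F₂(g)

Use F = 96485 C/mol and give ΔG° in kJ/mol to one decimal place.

As written, Ag⁺/Ag is reduced (cathode) and F₂/F⁻ is oxidised (anode), so E°cell = (+0.78) − (+2.88) = -2.10 V.
Balancing electrons gives n = 2.
ΔG° = −nFE° = −(2)(96485)(-2.10) = 405,237 J = +405.2 kJ/mol.

+405.2 kJ/mol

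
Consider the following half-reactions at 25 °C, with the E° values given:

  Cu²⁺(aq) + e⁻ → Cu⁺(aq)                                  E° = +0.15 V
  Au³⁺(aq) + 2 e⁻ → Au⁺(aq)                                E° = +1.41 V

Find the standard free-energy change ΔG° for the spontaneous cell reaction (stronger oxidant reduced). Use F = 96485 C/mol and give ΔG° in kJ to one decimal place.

-243.1 kJ

Au³⁺/Au⁺ (E° = +1.41 V) is the cathode; Cu²⁺/Cu⁺ (E° = +0.15 V) is the anode, so E°cell = +1.26 V.
Balancing electrons gives n = 2 (lcm of 2 and 1).
ΔG° = −nFE° = −(2)(96485)(+1.26) = -243,142 J = -243.1 kJ.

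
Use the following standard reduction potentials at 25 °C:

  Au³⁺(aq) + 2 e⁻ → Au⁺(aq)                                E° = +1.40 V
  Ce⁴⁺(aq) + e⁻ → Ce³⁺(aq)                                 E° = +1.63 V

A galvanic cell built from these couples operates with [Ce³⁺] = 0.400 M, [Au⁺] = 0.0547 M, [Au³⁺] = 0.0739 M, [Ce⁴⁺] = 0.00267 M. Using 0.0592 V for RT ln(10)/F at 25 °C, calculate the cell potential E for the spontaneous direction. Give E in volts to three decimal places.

+0.097 V

Ce⁴⁺/Ce³⁺ is the cathode (higher E°), Au³⁺/Au⁺ the anode: E°cell = +1.63 − (+1.40) = +0.23 V, n = 2.
Overall: 2 Ce⁴⁺(aq) + Au⁺(aq) → 2 Ce³⁺(aq) + Au³⁺(aq)
Q = [Ce³⁺]^2·[Au³⁺] / ([Ce⁴⁺]^2·[Au⁺]); log Q = 4.482.
E = E° − (0.0592/n) log Q = +0.23 − (0.0592/2)(4.482) = +0.097 V.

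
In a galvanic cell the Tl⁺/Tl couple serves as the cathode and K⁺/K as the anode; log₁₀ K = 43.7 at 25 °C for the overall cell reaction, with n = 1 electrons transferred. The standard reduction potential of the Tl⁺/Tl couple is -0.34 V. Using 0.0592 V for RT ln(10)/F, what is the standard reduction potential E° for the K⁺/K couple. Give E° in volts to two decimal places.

E°cell = (0.0592/n)·log K = (0.0592/1)(43.7) = +2.587 V.
Since Tl⁺/Tl is the cathode and K⁺/K the anode, E°cell = E°(Tl⁺/Tl) − E°(K⁺/K).
So E°(K⁺/K) = E°(Tl⁺/Tl) − E°cell = (-0.34) − (+2.587) = -2.93 V.

-2.93 V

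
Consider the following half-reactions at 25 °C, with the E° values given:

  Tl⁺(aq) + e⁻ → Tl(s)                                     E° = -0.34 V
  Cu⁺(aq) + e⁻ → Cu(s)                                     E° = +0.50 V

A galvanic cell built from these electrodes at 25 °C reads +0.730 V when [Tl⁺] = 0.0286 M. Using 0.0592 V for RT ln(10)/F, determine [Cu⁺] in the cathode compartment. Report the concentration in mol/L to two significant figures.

Cu⁺/Cu is the cathode, Tl⁺/Tl the anode: E°cell = +0.84 V, n = 1.
Overall reaction: Cu⁺(aq) + Tl(s) → Cu(s) + Tl⁺(aq); Q = [Tl⁺]^1/[Cu⁺]^1.
From E = E° − (0.0592/n) log Q: log Q = (E° − E)·n/0.0592 = (+0.84 − (+0.730))·1/0.0592 = 1.8581.
So 1·log[Cu⁺] = 1·log(0.0286) − log Q = -1.5436 − (1.8581) = -3.4017; [Cu⁺] = 10^(-3.4017) ≈ 0.00040 M.

0.00040 M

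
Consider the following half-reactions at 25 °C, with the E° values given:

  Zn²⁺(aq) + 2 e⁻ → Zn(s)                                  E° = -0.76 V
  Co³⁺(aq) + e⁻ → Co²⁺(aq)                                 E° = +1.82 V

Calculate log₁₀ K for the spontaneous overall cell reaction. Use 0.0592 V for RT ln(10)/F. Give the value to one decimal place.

Cathode: Co³⁺/Co²⁺; anode: Zn²⁺/Zn. E°cell = +2.58 V, n = 2.
log K = nE°cell / 0.0592 = (2)(+2.58) / 0.0592 = 87.2.

87.2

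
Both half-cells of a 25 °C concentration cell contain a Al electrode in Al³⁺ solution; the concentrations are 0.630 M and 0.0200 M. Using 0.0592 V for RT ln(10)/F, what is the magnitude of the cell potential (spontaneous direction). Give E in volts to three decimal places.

For a concentration cell E°cell = 0. The 0.630 M side is the cathode (reduction is favoured where [Al³⁺] is higher).
With n = 3, E = −(0.0592/3) log([Al³⁺]ₐₙ/[Al³⁺]꜀ₐₜ) = −(0.0592/3) log(0.02/0.63) = −(0.0592/3)(-1.498) = +0.030 V.

+0.030 V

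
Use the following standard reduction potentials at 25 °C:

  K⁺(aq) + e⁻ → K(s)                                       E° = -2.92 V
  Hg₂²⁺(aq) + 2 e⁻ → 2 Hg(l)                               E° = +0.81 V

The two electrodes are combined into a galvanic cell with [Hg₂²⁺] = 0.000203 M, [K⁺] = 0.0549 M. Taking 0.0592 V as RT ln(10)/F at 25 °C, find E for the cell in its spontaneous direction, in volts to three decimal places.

+3.695 V

Hg₂²⁺/Hg is the cathode (higher E°), K⁺/K the anode: E°cell = +0.81 − (-2.92) = +3.73 V, n = 2.
Overall: Hg₂²⁺(aq) + 2 K(s) → 2 Hg(l) + 2 K⁺(aq)
Q = [K⁺]^2 / ([Hg₂²⁺]); log Q = 1.172.
E = E° − (0.0592/n) log Q = +3.73 − (0.0592/2)(1.172) = +3.695 V.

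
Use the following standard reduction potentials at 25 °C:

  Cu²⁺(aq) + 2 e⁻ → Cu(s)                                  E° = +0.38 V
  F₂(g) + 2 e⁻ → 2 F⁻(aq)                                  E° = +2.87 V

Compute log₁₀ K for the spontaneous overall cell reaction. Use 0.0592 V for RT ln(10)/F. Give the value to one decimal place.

84.1

Cathode: F₂/F⁻; anode: Cu²⁺/Cu. E°cell = +2.49 V, n = 2.
log K = nE°cell / 0.0592 = (2)(+2.49) / 0.0592 = 84.1.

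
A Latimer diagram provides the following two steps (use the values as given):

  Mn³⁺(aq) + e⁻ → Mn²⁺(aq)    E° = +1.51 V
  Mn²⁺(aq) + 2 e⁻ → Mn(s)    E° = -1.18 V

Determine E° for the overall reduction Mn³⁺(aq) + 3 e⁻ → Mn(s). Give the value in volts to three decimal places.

Adding the free-energy changes (−nFE°) of the two steps gives −n₃FE°₃ = −n₁FE°₁ − n₂FE°₂.
E°₃ = (1×+1.51 + 2×-1.18) / 3 = (-0.850) / 3 = -0.283 V.

-0.283 V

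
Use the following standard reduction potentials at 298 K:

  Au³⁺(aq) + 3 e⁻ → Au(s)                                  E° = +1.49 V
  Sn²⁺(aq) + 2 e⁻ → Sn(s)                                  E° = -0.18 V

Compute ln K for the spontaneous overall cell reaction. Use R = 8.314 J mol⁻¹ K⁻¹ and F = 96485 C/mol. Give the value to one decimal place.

Cathode: Au³⁺/Au; anode: Sn²⁺/Sn. E°cell = (+1.49) − (-0.18) = +1.67 V, with n = 6.
ΔG° = −nFE° = −RT ln K, so ln K = nFE°/(RT) = (6)(96485)(+1.67) / ((8.314)(298)) = 390.213.

390.2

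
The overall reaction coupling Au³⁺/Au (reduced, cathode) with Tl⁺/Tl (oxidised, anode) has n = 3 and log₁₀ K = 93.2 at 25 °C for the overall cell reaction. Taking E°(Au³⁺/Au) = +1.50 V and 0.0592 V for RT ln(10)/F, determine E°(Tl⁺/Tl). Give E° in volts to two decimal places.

-0.34 V

E°cell = (0.0592/n)·log K = (0.0592/3)(93.2) = +1.839 V.
Since Au³⁺/Au is the cathode and Tl⁺/Tl the anode, E°cell = E°(Au³⁺/Au) − E°(Tl⁺/Tl).
So E°(Tl⁺/Tl) = E°(Au³⁺/Au) − E°cell = (+1.50) − (+1.839) = -0.34 V.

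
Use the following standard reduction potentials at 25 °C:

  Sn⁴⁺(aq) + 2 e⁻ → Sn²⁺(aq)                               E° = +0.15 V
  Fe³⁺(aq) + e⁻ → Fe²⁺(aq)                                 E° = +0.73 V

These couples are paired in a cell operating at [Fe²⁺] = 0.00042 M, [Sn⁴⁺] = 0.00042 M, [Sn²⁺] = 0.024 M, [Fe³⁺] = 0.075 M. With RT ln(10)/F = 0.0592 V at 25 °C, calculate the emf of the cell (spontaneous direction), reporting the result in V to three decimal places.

+0.765 V

Fe³⁺/Fe²⁺ is the cathode (higher E°), Sn⁴⁺/Sn²⁺ the anode: E°cell = +0.73 − (+0.15) = +0.58 V, n = 2.
Overall: 2 Fe³⁺(aq) + Sn²⁺(aq) → 2 Fe²⁺(aq) + Sn⁴⁺(aq)
Q = [Fe²⁺]^2·[Sn⁴⁺] / ([Fe³⁺]^2·[Sn²⁺]); log Q = -6.261.
E = E° − (0.0592/n) log Q = +0.58 − (0.0592/2)(-6.261) = +0.765 V.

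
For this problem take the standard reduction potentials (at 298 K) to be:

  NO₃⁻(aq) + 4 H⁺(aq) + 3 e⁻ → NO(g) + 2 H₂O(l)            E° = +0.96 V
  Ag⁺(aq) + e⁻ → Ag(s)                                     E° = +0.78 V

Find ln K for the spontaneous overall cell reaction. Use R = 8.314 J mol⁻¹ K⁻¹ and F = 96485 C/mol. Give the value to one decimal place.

Cathode: NO₃⁻/NO; anode: Ag⁺/Ag. E°cell = (+0.96) − (+0.78) = +0.18 V, with n = 3.
ΔG° = −nFE° = −RT ln K, so ln K = nFE°/(RT) = (3)(96485)(+0.18) / ((8.314)(298)) = 21.029.

21.0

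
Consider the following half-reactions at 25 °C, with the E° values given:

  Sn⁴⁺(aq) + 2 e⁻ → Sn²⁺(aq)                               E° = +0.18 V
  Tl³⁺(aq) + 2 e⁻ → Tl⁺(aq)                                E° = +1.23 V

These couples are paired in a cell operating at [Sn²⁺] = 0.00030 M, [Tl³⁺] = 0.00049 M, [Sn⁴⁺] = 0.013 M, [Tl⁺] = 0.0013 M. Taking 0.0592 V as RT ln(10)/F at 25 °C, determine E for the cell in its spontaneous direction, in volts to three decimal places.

Tl³⁺/Tl⁺ is the cathode (higher E°), Sn⁴⁺/Sn²⁺ the anode: E°cell = +1.23 − (+0.18) = +1.05 V, n = 2.
Overall: Tl³⁺(aq) + Sn²⁺(aq) → Tl⁺(aq) + Sn⁴⁺(aq)
Q = [Tl⁺]·[Sn⁴⁺] / ([Tl³⁺]·[Sn²⁺]); log Q = 2.061.
E = E° − (0.0592/n) log Q = +1.05 − (0.0592/2)(2.061) = +0.989 V.

+0.989 V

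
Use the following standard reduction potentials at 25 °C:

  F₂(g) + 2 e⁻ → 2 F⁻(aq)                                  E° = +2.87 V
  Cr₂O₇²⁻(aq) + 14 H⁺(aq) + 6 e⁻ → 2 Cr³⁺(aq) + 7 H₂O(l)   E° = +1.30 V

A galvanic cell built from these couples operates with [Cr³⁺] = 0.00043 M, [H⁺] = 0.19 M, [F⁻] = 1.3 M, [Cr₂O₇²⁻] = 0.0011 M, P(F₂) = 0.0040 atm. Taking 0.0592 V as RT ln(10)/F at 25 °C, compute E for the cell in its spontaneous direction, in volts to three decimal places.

+1.555 V

F₂/F⁻ is the cathode (higher E°), Cr₂O₇²⁻/Cr³⁺ the anode: E°cell = +2.87 − (+1.30) = +1.57 V, n = 6.
Overall: 3 F₂(g) + 2 Cr³⁺(aq) + 7 H₂O(l) → 6 F⁻(aq) + Cr₂O₇²⁻(aq) + 14 H⁺(aq)
Q = [F⁻]^6·[Cr₂O₇²⁻]·[H⁺]^14 / (P(F₂)^3·[Cr³⁺]^2); log Q = 1.554.
E = E° − (0.0592/n) log Q = +1.57 − (0.0592/6)(1.554) = +1.555 V.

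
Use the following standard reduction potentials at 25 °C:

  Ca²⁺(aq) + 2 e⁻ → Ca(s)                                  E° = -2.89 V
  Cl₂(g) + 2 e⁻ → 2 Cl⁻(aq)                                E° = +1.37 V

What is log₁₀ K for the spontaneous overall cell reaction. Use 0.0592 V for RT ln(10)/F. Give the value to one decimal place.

Cathode: Cl₂/Cl⁻; anode: Ca²⁺/Ca. E°cell = +4.26 V, n = 2.
log K = nE°cell / 0.0592 = (2)(+4.26) / 0.0592 = 143.9.

143.9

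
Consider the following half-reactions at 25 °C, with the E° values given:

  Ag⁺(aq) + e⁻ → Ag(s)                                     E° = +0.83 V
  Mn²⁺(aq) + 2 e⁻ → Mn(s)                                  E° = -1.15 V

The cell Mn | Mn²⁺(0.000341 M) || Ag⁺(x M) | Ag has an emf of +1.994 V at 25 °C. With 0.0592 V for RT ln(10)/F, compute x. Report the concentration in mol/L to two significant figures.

0.032 M

Ag⁺/Ag is the cathode, Mn²⁺/Mn the anode: E°cell = +1.98 V, n = 2.
Overall reaction: 2 Ag⁺(aq) + Mn(s) → 2 Ag(s) + Mn²⁺(aq); Q = [Mn²⁺]^1/[Ag⁺]^2.
From E = E° − (0.0592/n) log Q: log Q = (E° − E)·n/0.0592 = (+1.98 − (+1.994))·2/0.0592 = -0.4730.
So 2·log[Ag⁺] = 1·log(0.000341) − log Q = -3.4672 − (-0.4730) = -2.9942; log[Ag⁺] = -2.9942 / 2 = -1.4971; [Ag⁺] = 10^(-1.4971) ≈ 0.032 M.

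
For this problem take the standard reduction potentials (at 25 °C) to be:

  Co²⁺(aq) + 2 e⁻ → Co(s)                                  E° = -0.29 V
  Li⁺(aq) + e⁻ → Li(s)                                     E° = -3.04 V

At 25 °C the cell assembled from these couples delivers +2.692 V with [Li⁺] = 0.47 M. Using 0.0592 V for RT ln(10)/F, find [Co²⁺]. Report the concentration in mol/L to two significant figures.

0.0024 M

Co²⁺/Co is the cathode, Li⁺/Li the anode: E°cell = +2.75 V, n = 2.
Overall reaction: Co²⁺(aq) + 2 Li(s) → Co(s) + 2 Li⁺(aq); Q = [Li⁺]^2/[Co²⁺]^1.
From E = E° − (0.0592/n) log Q: log Q = (E° − E)·n/0.0592 = (+2.75 − (+2.692))·2/0.0592 = 1.9595.
So 1·log[Co²⁺] = 2·log(0.47) − log Q = -0.6558 − (1.9595) = -2.6153; [Co²⁺] = 10^(-2.6153) ≈ 0.0024 M.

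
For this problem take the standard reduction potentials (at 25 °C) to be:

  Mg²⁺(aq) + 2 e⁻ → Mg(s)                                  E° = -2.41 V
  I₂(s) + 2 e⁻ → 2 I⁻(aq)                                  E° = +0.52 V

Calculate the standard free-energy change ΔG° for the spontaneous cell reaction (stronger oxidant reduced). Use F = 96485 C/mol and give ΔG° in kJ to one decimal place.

-565.4 kJ

I₂/I⁻ (E° = +0.52 V) is the cathode; Mg²⁺/Mg (E° = -2.41 V) is the anode, so E°cell = +2.93 V.
Balancing electrons gives n = 2 (lcm of 2 and 2).
ΔG° = −nFE° = −(2)(96485)(+2.93) = -565,402 J = -565.4 kJ.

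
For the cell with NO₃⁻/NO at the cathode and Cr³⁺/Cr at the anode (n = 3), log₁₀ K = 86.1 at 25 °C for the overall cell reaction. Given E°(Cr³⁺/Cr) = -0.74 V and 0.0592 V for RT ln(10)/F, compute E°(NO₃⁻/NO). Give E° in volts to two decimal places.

E°cell = (0.0592/n)·log K = (0.0592/3)(86.1) = +1.699 V.
Since NO₃⁻/NO is the cathode and Cr³⁺/Cr the anode, E°cell = E°(NO₃⁻/NO) − E°(Cr³⁺/Cr).
So E°(NO₃⁻/NO) = E°cell + E°(Cr³⁺/Cr) = +1.699 + (-0.74) = +0.96 V.

+0.96 V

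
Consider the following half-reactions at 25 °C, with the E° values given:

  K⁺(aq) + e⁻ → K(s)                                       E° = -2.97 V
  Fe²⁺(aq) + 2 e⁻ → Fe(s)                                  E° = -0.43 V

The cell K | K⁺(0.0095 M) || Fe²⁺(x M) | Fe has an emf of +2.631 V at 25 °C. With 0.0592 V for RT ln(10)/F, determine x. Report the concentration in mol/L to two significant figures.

Fe²⁺/Fe is the cathode, K⁺/K the anode: E°cell = +2.54 V, n = 2.
Overall reaction: Fe²⁺(aq) + 2 K(s) → Fe(s) + 2 K⁺(aq); Q = [K⁺]^2/[Fe²⁺]^1.
From E = E° − (0.0592/n) log Q: log Q = (E° − E)·n/0.0592 = (+2.54 − (+2.631))·2/0.0592 = -3.0743.
So 1·log[Fe²⁺] = 2·log(0.0095) − log Q = -4.0446 − (-3.0743) = -0.9703; [Fe²⁺] = 10^(-0.9703) ≈ 0.11 M.

0.11 M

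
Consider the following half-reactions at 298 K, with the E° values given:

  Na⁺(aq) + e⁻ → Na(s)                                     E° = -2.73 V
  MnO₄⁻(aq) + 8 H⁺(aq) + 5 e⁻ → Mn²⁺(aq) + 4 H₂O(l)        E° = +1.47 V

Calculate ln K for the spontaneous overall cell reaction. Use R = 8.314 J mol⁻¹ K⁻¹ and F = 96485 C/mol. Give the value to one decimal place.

817.8

Cathode: MnO₄⁻/Mn²⁺; anode: Na⁺/Na. E°cell = (+1.47) − (-2.73) = +4.20 V, with n = 5.
ΔG° = −nFE° = −RT ln K, so ln K = nFE°/(RT) = (5)(96485)(+4.20) / ((8.314)(298)) = 817.811.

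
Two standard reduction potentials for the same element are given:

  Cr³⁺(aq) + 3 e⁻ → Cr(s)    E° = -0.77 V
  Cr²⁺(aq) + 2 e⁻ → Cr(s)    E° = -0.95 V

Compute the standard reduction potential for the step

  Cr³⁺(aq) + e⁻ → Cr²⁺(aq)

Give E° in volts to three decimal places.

Sequential free energies add, so n₃E°₃ = n₁E°₁ + n₂E°₂.
With n₃ = 3, and the known step contributing 2×(-0.95) V, the unknown satisfies 1·E° = 3×(-0.77) − 2×(-0.95) = -0.410.
E° = -0.410 / 1 = -0.410 V.

-0.410 V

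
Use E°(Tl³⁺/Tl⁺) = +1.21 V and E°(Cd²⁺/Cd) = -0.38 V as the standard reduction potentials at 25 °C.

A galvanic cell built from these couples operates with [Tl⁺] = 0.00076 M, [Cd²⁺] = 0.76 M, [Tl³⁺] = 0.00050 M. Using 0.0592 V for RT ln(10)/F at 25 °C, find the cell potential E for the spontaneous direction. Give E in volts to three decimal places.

+1.588 V

Tl³⁺/Tl⁺ is the cathode (higher E°), Cd²⁺/Cd the anode: E°cell = +1.21 − (-0.38) = +1.59 V, n = 2.
Overall: Tl³⁺(aq) + Cd(s) → Tl⁺(aq) + Cd²⁺(aq)
Q = [Tl⁺]·[Cd²⁺] / ([Tl³⁺]); log Q = 0.063.
E = E° − (0.0592/n) log Q = +1.59 − (0.0592/2)(0.063) = +1.588 V.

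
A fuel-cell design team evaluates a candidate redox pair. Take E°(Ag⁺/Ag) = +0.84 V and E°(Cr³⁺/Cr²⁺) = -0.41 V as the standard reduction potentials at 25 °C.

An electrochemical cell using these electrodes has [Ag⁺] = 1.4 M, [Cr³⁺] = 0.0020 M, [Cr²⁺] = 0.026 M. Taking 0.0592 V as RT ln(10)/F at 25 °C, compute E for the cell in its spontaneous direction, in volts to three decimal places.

Ag⁺/Ag is the cathode (higher E°), Cr³⁺/Cr²⁺ the anode: E°cell = +0.84 − (-0.41) = +1.25 V, n = 1.
Overall: Ag⁺(aq) + Cr²⁺(aq) → Ag(s) + Cr³⁺(aq)
Q = [Cr³⁺] / ([Ag⁺]·[Cr²⁺]); log Q = -1.260.
E = E° − (0.0592/n) log Q = +1.25 − (0.0592/1)(-1.260) = +1.325 V.

+1.325 V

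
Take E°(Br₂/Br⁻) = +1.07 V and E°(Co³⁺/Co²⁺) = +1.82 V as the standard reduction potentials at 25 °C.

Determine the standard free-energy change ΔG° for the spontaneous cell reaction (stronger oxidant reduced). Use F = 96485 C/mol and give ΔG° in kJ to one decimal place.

-144.7 kJ

Co³⁺/Co²⁺ (E° = +1.82 V) is the cathode; Br₂/Br⁻ (E° = +1.07 V) is the anode, so E°cell = +0.75 V.
Balancing electrons gives n = 2 (lcm of 1 and 2).
ΔG° = −nFE° = −(2)(96485)(+0.75) = -144,728 J = -144.7 kJ.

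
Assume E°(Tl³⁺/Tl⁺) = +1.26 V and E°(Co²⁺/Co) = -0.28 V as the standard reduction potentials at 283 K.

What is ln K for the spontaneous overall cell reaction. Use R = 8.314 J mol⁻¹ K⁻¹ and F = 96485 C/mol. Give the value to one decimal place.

126.3

Cathode: Tl³⁺/Tl⁺; anode: Co²⁺/Co. E°cell = (+1.26) − (-0.28) = +1.54 V, with n = 2.
ΔG° = −nFE° = −RT ln K, so ln K = nFE°/(RT) = (2)(96485)(+1.54) / ((8.314)(283)) = 126.303.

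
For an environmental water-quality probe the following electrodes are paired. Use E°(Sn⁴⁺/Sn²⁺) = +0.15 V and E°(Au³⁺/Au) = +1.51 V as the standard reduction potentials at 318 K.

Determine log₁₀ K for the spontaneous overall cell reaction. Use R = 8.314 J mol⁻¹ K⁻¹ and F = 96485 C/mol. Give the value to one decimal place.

Cathode: Au³⁺/Au; anode: Sn⁴⁺/Sn²⁺. E°cell = (+1.51) − (+0.15) = +1.36 V, with n = 6.
ΔG° = −nFE° = −RT ln K, so ln K = nFE°/(RT) = (6)(96485)(+1.36) / ((8.314)(318)) = 297.792.
log₁₀ K = 297.792 / ln 10 = 129.3.

129.3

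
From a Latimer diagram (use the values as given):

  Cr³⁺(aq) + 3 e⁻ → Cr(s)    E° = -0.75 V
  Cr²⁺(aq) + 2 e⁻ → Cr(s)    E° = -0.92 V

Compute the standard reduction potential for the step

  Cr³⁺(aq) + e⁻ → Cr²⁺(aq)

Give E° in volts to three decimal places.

-0.410 V

Sequential free energies add, so n₃E°₃ = n₁E°₁ + n₂E°₂.
With n₃ = 3, and the known step contributing 2×(-0.92) V, the unknown satisfies 1·E° = 3×(-0.75) − 2×(-0.92) = -0.410.
E° = -0.410 / 1 = -0.410 V.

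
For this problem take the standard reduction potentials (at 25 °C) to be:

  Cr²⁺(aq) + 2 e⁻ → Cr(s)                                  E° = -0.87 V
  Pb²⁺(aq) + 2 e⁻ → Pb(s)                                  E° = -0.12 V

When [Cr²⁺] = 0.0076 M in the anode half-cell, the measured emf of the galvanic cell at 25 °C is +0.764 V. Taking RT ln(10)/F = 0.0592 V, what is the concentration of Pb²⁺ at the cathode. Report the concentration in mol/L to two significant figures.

0.023 M

Pb²⁺/Pb is the cathode, Cr²⁺/Cr the anode: E°cell = +0.75 V, n = 2.
Overall reaction: Pb²⁺(aq) + Cr(s) → Pb(s) + Cr²⁺(aq); Q = [Cr²⁺]^1/[Pb²⁺]^1.
From E = E° − (0.0592/n) log Q: log Q = (E° − E)·n/0.0592 = (+0.75 − (+0.764))·2/0.0592 = -0.4730.
So 1·log[Pb²⁺] = 1·log(0.0076) − log Q = -2.1192 − (-0.4730) = -1.6462; [Pb²⁺] = 10^(-1.6462) ≈ 0.023 M.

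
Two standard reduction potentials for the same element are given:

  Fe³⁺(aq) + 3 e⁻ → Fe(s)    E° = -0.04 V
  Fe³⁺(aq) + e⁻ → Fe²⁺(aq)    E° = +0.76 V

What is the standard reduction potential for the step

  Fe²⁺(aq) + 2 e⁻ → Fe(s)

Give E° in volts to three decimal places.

-0.440 V

Sequential free energies add, so n₃E°₃ = n₁E°₁ + n₂E°₂.
With n₃ = 3, and the known step contributing 1×(+0.76) V, the unknown satisfies 2·E° = 3×(-0.04) − 1×(+0.76) = -0.880.
E° = -0.880 / 2 = -0.440 V.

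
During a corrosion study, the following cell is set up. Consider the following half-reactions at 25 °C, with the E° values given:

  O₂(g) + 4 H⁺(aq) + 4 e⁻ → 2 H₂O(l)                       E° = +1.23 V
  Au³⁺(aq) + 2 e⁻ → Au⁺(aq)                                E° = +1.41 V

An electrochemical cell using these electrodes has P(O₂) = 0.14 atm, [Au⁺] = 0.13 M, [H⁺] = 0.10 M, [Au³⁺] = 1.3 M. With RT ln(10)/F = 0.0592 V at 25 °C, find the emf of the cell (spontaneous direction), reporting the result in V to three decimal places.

+0.281 V

Au³⁺/Au⁺ is the cathode (higher E°), O₂/H₂O the anode: E°cell = +1.41 − (+1.23) = +0.18 V, n = 4.
Overall: 2 Au³⁺(aq) + 2 H₂O(l) → 2 Au⁺(aq) + O₂(g) + 4 H⁺(aq)
Q = [Au⁺]^2·P(O₂)·[H⁺]^4 / ([Au³⁺]^2); log Q = -6.854.
E = E° − (0.0592/n) log Q = +0.18 − (0.0592/4)(-6.854) = +0.281 V.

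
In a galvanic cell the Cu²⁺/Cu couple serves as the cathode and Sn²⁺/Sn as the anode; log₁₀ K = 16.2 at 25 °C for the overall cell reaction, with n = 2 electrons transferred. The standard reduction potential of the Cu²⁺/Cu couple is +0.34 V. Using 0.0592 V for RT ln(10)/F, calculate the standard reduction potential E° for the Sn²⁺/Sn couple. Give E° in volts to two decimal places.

-0.14 V

E°cell = (0.0592/n)·log K = (0.0592/2)(16.2) = +0.480 V.
Since Cu²⁺/Cu is the cathode and Sn²⁺/Sn the anode, E°cell = E°(Cu²⁺/Cu) − E°(Sn²⁺/Sn).
So E°(Sn²⁺/Sn) = E°(Cu²⁺/Cu) − E°cell = (+0.34) − (+0.480) = -0.14 V.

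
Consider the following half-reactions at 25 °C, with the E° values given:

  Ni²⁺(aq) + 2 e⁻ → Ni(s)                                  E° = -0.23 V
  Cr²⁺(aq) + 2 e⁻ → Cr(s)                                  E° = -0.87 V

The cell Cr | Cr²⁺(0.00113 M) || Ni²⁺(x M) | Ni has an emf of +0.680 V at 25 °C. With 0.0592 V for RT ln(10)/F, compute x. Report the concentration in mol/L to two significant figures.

0.025 M

Ni²⁺/Ni is the cathode, Cr²⁺/Cr the anode: E°cell = +0.64 V, n = 2.
Overall reaction: Ni²⁺(aq) + Cr(s) → Ni(s) + Cr²⁺(aq); Q = [Cr²⁺]^1/[Ni²⁺]^1.
From E = E° − (0.0592/n) log Q: log Q = (E° − E)·n/0.0592 = (+0.64 − (+0.680))·2/0.0592 = -1.3514.
So 1·log[Ni²⁺] = 1·log(0.00113) − log Q = -2.9469 − (-1.3514) = -1.5955; [Ni²⁺] = 10^(-1.5955) ≈ 0.025 M.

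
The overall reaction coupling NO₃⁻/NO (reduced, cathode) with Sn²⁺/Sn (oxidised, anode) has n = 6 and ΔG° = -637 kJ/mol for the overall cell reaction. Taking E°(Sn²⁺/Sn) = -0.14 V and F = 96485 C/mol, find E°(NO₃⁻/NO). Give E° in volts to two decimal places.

E°cell = −ΔG°/(nF) = −(-637×10³)/((6)(96485)) = +1.100 V.
Since NO₃⁻/NO is the cathode and Sn²⁺/Sn the anode, E°cell = E°(NO₃⁻/NO) − E°(Sn²⁺/Sn).
So E°(NO₃⁻/NO) = E°cell + E°(Sn²⁺/Sn) = +1.100 + (-0.14) = +0.96 V.

+0.96 V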